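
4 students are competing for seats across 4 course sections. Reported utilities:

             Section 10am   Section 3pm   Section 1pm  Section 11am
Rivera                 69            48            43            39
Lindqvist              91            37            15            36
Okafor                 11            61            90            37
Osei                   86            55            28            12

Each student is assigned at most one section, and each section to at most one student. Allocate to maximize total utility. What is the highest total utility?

Maximum total: 275 points

Optimal: Rivera→Section 11am (39 points), Lindqvist→Section 10am (91 points), Okafor→Section 1pm (90 points), Osei→Section 3pm (55 points) — total 39+91+90+55 = 275 points.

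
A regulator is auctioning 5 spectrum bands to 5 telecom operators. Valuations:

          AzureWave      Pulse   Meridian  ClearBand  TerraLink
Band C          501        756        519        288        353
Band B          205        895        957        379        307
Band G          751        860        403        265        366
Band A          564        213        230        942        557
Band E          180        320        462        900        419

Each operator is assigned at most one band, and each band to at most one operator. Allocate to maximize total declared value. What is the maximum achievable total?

Maximum total: $3921M

Optimal: AzureWave→Band G ($751M), Pulse→Band C ($756M), Meridian→Band B ($957M), ClearBand→Band E ($900M), TerraLink→Band A ($557M) — total 751+756+957+900+557 = $3921M.
Max-entry greedy (repeatedly take the single best remaining cell) gives $3679M, worse by 242.
Next-best assignment: AzureWave→Band G, Pulse→Band C, Meridian→Band B, ClearBand→Band A, TerraLink→Band E = $3825M.
Swapping Pulse↔TerraLink (Pulse→Band A $213M, TerraLink→Band C $353M) loses 747.
No other one-to-one assignment exceeds $3921M.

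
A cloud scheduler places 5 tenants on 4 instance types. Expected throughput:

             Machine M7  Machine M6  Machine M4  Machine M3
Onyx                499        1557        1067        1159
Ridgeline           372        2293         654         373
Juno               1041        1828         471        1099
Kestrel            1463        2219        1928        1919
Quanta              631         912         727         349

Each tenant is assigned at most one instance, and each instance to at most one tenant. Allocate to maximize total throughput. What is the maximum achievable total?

Optimal: Juno→Machine M7 (1041 ops/s), Ridgeline→Machine M6 (2293 ops/s), Kestrel→Machine M4 (1928 ops/s), Onyx→Machine M3 (1159 ops/s) — total 1041+2293+1928+1159 = 6421 ops/s.
Row-greedy (each tenant in turn takes its best remaining instance) gives 4773 ops/s, worse by 1648.
Next-best assignment: Juno→Machine M7, Ridgeline→Machine M6, Onyx→Machine M4, Kestrel→Machine M3 = 6320 ops/s.

Maximum total: 6421 ops/s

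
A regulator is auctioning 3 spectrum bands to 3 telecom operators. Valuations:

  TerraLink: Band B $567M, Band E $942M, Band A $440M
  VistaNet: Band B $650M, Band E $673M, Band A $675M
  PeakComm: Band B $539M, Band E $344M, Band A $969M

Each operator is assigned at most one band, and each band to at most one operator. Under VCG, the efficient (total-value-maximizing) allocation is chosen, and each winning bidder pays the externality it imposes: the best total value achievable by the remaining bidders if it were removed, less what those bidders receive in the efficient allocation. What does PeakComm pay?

Efficient allocation: TerraLink→Band E ($942M), VistaNet→Band B ($650M), PeakComm→Band A ($969M); total welfare W = $2561M.
PeakComm receives Band A at value $969M, so the others get W − 969 = $1592M.
Without PeakComm: best allocation of the remaining 2 bidders over all 3 bands is TerraLink→Band E ($942M), VistaNet→Band A ($675M), total $1617M.
VCG payment = (others' best without PeakComm) − (others' welfare with PeakComm) = 1617 − 1592 = $25M.

PeakComm pays $25M.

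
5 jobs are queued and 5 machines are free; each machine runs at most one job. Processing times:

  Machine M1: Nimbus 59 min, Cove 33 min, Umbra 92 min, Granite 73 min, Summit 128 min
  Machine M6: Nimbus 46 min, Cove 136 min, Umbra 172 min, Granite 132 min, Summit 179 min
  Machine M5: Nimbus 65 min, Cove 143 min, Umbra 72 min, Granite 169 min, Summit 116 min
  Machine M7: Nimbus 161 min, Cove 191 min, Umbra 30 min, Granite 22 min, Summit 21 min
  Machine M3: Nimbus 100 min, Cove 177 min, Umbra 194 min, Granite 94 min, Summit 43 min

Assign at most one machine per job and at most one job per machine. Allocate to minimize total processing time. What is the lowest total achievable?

Minimum total: 216 min

Optimal: Nimbus→Machine M6 (46 min), Cove→Machine M1 (33 min), Umbra→Machine M5 (72 min), Granite→Machine M7 (22 min), Summit→Machine M3 (43 min) — total 46+33+72+22+43 = 216 min.
Row-greedy (each job in turn takes its cheapest remaining machine) gives 319 min, worse by 103.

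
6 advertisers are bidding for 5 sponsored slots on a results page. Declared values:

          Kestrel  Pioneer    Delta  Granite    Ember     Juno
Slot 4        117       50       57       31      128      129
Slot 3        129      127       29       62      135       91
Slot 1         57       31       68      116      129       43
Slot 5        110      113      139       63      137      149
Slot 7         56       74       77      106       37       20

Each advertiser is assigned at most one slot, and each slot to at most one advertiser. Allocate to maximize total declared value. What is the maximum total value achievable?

Treat this as an assignment problem: match each advertiser to one slot.
Optimal: Juno→Slot 4 ($129), Kestrel→Slot 3 ($129), Ember→Slot 1 ($129), Delta→Slot 5 ($139), Granite→Slot 7 ($106) — total 129+129+129+139+106 = $632.
Row-greedy (each advertiser in turn takes its best remaining slot) gives $563, worse by 69.
Every other assignment is strictly worse.

Maximum total: $632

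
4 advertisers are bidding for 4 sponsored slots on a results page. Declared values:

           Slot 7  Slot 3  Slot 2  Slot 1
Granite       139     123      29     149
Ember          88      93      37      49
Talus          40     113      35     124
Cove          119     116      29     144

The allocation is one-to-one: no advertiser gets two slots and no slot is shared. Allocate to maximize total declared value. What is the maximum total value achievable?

This is the linear assignment problem.
Optimal: Granite→Slot 7 ($139), Ember→Slot 2 ($37), Talus→Slot 3 ($113), Cove→Slot 1 ($144) — total 139+37+113+144 = $433.
Max-entry greedy (repeatedly take the single best remaining cell) gives $418, worse by 15.
Swapping Granite↔Ember (Granite→Slot 2 $29, Ember→Slot 7 $88) loses 59.
Every other assignment is strictly worse.

Maximum total: $433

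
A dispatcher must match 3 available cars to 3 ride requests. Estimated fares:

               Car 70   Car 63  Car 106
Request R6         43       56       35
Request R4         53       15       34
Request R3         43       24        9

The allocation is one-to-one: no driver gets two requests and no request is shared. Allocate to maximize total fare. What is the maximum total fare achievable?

Max total: $133

Optimal: Car 70→Request R3 ($43), Car 63→Request R6 ($56), Car 106→Request R4 ($34) — total 43+56+34 = $133.
Max-entry greedy (repeatedly take the single best remaining cell) gives $118, worse by 15.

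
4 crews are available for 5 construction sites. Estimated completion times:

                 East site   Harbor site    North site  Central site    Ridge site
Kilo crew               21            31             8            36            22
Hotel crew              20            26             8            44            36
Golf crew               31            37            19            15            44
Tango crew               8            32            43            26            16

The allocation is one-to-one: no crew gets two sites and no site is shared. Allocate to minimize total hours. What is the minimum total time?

Optimal: Kilo crew→Ridge site (22 hours), Hotel crew→North site (8 hours), Golf crew→Central site (15 hours), Tango crew→East site (8 hours) — total 22+8+15+8 = 53 hours.
Column-greedy (each site in turn goes to its cheapest remaining crew) gives 57 hours, worse by 4.
Next-best assignment: Kilo crew→North site, Hotel crew→Harbor site, Golf crew→Central site, Tango crew→East site = 57 hours.
Swapping Hotel crew↔Golf crew (Hotel crew→Central site 44 hours, Golf crew→North site 19 hours) adds 40.
Every other assignment is strictly worse.

Min total: 53 hours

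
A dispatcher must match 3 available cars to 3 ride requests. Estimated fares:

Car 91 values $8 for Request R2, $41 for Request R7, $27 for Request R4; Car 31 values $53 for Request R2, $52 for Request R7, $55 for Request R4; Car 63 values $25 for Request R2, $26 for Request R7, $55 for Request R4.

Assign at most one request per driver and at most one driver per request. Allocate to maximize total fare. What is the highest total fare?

Optimal: Car 91→Request R7 ($41), Car 31→Request R2 ($53), Car 63→Request R4 ($55) — total 41+53+55 = $149.
Row-greedy (each driver in turn takes its best remaining request) gives $121, worse by 28.
Next-best assignment: Car 91→Request R7, Car 31→Request R4, Car 63→Request R2 = $121.
Checked against all permutations: $149 is optimal.

Max total: $149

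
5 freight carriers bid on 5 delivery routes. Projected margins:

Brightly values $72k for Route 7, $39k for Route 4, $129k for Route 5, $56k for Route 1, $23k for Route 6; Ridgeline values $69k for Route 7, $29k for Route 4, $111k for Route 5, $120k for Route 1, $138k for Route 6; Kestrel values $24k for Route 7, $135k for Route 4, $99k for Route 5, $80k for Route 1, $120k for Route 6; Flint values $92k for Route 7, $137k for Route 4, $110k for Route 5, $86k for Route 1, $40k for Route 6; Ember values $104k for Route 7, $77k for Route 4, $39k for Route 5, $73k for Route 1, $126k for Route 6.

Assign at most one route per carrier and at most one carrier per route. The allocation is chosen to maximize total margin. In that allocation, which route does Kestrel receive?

This is the linear assignment problem.
Optimal: Brightly→Route 5 ($129k), Ridgeline→Route 1 ($120k), Kestrel→Route 6 ($120k), Flint→Route 4 ($137k), Ember→Route 7 ($104k) — total 129+120+120+137+104 = $610k.
Row-greedy (each carrier in turn takes its best remaining route) gives $567k, worse by 43.
Swapping Brightly↔Ember (Brightly→Route 7 $72k, Ember→Route 5 $39k) loses 122.
Kestrel's own top route is Route 4 ($135k), but forcing Kestrel→Route 4 and reassigning the rest optimally gives only $602k — worse by 8.

Kestrel receives Route 6.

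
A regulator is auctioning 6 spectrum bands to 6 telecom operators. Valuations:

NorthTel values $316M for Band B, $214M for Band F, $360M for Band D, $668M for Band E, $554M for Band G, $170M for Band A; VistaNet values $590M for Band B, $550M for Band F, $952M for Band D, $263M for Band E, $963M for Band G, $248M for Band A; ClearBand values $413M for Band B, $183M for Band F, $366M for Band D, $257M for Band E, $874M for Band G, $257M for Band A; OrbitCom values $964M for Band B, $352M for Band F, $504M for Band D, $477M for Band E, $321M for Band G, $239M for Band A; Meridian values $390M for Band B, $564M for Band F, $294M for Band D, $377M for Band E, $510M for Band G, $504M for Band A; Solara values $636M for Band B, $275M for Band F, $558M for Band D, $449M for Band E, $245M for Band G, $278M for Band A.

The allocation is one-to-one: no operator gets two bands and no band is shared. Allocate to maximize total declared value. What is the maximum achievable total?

Max total: $4300M

Optimal: NorthTel→Band E ($668M), VistaNet→Band D ($952M), ClearBand→Band G ($874M), OrbitCom→Band B ($964M), Meridian→Band F ($564M), Solara→Band A ($278M) — total 668+952+874+964+564+278 = $4300M.
Max-entry greedy (repeatedly take the single best remaining cell) gives $3974M, worse by 326.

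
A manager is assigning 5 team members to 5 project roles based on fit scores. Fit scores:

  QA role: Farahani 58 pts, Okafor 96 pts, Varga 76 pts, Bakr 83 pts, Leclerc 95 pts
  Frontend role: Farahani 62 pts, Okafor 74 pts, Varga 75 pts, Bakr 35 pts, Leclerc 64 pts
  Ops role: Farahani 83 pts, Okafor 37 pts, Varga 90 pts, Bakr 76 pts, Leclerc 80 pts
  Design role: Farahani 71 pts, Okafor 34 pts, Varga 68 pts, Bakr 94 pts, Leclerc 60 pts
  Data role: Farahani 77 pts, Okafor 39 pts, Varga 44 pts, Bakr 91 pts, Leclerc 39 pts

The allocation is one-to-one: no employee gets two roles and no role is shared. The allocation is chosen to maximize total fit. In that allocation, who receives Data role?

Farahani receives Data role.

This is the linear assignment problem.
Optimal: Farahani→Data role (77 pts), Okafor→Frontend role (74 pts), Varga→Ops role (90 pts), Bakr→Design role (94 pts), Leclerc→QA role (95 pts) — total 77+74+90+94+95 = 430 pts.
Max-entry greedy (repeatedly take the single best remaining cell) gives 421 pts, worse by 9.
Farahani's own top role is Ops role (83 pts), but forcing Farahani→Ops role and reassigning the rest optimally gives only 411 pts — worse by 19.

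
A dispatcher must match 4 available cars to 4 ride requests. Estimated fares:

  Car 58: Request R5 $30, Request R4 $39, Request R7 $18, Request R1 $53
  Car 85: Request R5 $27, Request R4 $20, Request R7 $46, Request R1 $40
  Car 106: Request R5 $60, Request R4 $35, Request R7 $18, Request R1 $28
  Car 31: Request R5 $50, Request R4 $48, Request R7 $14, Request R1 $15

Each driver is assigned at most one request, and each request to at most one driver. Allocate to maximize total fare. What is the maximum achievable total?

Maximum total: $207

Optimal: Car 58→Request R1 ($53), Car 85→Request R7 ($46), Car 106→Request R5 ($60), Car 31→Request R4 ($48) — total 53+46+60+48 = $207.
Swapping Car 31↔Car 85 (Car 31→Request R7 $14, Car 85→Request R4 $20) loses 60.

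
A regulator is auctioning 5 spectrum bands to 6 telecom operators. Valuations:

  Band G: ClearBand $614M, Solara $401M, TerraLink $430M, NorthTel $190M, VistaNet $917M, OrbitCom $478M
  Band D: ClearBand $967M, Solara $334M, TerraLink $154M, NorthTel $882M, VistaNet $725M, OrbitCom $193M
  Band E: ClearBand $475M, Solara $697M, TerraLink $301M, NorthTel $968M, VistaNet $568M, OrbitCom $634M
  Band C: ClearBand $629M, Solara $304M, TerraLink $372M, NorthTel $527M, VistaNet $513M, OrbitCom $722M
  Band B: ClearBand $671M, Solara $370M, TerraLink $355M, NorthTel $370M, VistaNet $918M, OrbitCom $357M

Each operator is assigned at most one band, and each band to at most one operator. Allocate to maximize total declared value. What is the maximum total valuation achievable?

Maximum total: $4005M

Optimal: TerraLink→Band G ($430M), ClearBand→Band D ($967M), NorthTel→Band E ($968M), OrbitCom→Band C ($722M), VistaNet→Band B ($918M) — total 430+967+968+722+918 = $4005M.
Row-greedy (each operator in turn takes its best remaining band) gives $3539M, worse by 466.
Swapping VistaNet↔OrbitCom (VistaNet→Band C $513M, OrbitCom→Band B $357M) loses 770.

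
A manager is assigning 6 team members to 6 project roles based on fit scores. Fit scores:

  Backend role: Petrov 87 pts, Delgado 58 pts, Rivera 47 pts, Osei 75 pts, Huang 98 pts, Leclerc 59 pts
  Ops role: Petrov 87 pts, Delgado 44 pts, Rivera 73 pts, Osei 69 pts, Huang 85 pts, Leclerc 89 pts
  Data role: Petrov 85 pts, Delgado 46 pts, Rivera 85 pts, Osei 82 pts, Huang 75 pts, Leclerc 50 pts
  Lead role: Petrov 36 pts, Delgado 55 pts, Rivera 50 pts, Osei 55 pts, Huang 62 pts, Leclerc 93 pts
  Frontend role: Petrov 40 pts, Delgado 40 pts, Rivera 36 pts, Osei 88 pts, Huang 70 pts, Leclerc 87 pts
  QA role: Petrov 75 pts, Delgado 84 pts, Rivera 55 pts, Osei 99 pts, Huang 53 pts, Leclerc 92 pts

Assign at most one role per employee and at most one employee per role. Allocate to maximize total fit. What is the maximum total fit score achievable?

Treat this as an assignment problem: match each employee to one role.
Optimal: Petrov→Ops role (87 pts), Delgado→QA role (84 pts), Rivera→Data role (85 pts), Osei→Frontend role (88 pts), Huang→Backend role (98 pts), Leclerc→Lead role (93 pts) — total 87+84+85+88+98+93 = 535 pts.
Column-greedy (each role in turn goes to its best remaining employee) gives 470 pts, worse by 65.
Next-best assignment: Petrov→Backend role, Delgado→QA role, Rivera→Data role, Osei→Frontend role, Huang→Ops role, Leclerc→Lead role = 522 pts.

Max total: 535 pts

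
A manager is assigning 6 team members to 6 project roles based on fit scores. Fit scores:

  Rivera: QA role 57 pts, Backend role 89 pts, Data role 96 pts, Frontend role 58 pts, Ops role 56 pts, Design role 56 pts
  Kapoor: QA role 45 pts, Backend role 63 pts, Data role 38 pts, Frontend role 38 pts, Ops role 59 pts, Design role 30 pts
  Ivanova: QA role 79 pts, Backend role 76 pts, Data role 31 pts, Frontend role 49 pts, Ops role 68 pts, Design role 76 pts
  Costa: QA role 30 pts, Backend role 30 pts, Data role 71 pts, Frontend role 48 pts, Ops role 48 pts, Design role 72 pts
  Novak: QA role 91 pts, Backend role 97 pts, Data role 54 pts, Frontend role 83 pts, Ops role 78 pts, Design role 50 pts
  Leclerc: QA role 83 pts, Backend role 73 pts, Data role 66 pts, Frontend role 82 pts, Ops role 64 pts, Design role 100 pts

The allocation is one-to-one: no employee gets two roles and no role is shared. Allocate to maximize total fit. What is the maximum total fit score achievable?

Treat this as an assignment problem: match each employee to one role.
Optimal: Rivera→Data role (96 pts), Kapoor→Ops role (59 pts), Ivanova→QA role (79 pts), Costa→Design role (72 pts), Novak→Backend role (97 pts), Leclerc→Frontend role (82 pts) — total 96+59+79+72+97+82 = 485 pts.
Column-greedy (each role in turn goes to its best remaining employee) gives 431 pts, worse by 54.
Next-best assignment: Rivera→Backend role, Kapoor→Ops role, Ivanova→QA role, Costa→Data role, Novak→Frontend role, Leclerc→Design role = 481 pts.

Maximum total: 485 pts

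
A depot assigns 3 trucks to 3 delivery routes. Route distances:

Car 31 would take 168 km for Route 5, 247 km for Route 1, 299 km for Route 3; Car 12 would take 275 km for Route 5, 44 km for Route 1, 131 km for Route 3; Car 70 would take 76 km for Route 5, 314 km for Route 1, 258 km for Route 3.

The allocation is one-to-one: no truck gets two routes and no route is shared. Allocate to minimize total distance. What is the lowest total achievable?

Min total: 419 km

Optimal: Car 31→Route 3 (299 km), Car 12→Route 1 (44 km), Car 70→Route 5 (76 km) — total 299+44+76 = 419 km.
Row-greedy (each truck in turn takes its cheapest remaining route) gives 470 km, worse by 51.
Swapping Car 12↔Car 31 (Car 12→Route 3 131 km, Car 31→Route 1 247 km) adds 35.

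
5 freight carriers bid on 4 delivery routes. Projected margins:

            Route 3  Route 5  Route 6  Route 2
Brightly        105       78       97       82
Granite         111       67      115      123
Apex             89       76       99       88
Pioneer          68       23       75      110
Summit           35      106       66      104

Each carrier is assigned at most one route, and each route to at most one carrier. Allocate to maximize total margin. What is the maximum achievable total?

Optimal: Brightly→Route 3 ($105k), Summit→Route 5 ($106k), Granite→Route 6 ($115k), Pioneer→Route 2 ($110k) — total 105+106+115+110 = $436k.
Column-greedy (each route in turn goes to its best remaining carrier) gives $426k, worse by 10.
Checked against all permutations: $436k is optimal.

Maximum total: $436k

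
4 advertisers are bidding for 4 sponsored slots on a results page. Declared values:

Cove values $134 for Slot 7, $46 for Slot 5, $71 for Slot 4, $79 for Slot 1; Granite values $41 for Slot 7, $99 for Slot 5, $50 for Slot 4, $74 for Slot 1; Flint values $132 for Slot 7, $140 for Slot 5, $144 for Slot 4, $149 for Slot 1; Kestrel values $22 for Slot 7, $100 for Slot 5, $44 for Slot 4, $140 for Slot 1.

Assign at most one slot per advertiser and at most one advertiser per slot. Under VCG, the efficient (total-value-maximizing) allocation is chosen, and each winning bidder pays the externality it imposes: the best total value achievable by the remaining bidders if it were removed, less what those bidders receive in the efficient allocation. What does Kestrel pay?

Kestrel pays $5.

Efficient allocation: Cove→Slot 7 ($134), Granite→Slot 5 ($99), Flint→Slot 4 ($144), Kestrel→Slot 1 ($140); total welfare W = $517.
Kestrel receives Slot 1 at value $140, so the others get W − 140 = $377.
Without Kestrel: best allocation of the remaining 3 bidders over all 4 slots is Cove→Slot 7 ($134), Granite→Slot 5 ($99), Flint→Slot 1 ($149), total $382.
VCG payment = (others' best without Kestrel) − (others' welfare with Kestrel) = 382 − 377 = $5.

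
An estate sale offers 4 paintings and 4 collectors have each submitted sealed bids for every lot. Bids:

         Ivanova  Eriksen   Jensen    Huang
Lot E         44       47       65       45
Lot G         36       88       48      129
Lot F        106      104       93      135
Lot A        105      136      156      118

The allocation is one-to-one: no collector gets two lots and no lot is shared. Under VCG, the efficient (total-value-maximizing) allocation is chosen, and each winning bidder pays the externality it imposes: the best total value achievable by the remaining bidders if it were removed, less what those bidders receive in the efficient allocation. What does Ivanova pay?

Efficient allocation: Ivanova→Lot F ($106), Eriksen→Lot E ($47), Jensen→Lot A ($156), Huang→Lot G ($129); total welfare W = $438.
Ivanova receives Lot F at value $106, so the others get W − 106 = $332.
Without Ivanova: best allocation of the remaining 3 bidders over all 4 lots is Eriksen→Lot F ($104), Jensen→Lot A ($156), Huang→Lot G ($129), total $389.
VCG payment = (others' best without Ivanova) − (others' welfare with Ivanova) = 389 − 332 = $57.

Ivanova pays $57.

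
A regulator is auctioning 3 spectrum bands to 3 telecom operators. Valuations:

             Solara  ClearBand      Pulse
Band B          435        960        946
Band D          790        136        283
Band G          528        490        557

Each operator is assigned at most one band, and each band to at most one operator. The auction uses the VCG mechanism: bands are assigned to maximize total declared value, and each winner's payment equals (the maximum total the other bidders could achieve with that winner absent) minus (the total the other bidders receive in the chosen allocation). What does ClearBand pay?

ClearBand pays $389M.

Efficient allocation: Solara→Band D ($790M), ClearBand→Band B ($960M), Pulse→Band G ($557M); total welfare W = $2307M.
ClearBand receives Band B at value $960M, so the others get W − 960 = $1347M.
Without ClearBand: best allocation of the remaining 2 bidders over all 3 bands is Solara→Band D ($790M), Pulse→Band B ($946M), total $1736M.
VCG payment = (others' best without ClearBand) − (others' welfare with ClearBand) = 1736 − 1347 = $389M.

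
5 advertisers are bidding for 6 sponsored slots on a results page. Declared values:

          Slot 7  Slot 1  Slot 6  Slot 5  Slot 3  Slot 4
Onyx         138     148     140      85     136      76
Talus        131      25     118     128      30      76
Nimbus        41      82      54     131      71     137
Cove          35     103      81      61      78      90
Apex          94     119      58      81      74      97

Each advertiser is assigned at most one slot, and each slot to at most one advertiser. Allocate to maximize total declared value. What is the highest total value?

Treat this as an assignment problem: match each advertiser to one slot.
Optimal: Onyx→Slot 6 ($140), Talus→Slot 7 ($131), Nimbus→Slot 5 ($131), Cove→Slot 4 ($90), Apex→Slot 1 ($119) — total 140+131+131+90+119 = $611.
Max-entry greedy (repeatedly take the single best remaining cell) gives $578, worse by 33.
Next-best assignment: Onyx→Slot 3, Talus→Slot 7, Nimbus→Slot 5, Cove→Slot 4, Apex→Slot 1 = $607.

Max total: $611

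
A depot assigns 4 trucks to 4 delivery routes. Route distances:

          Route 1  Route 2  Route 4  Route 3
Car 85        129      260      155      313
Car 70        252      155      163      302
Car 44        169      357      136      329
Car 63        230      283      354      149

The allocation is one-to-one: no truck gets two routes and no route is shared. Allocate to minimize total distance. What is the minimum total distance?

Minimum total: 569 km

Optimal: Car 85→Route 1 (129 km), Car 70→Route 2 (155 km), Car 44→Route 4 (136 km), Car 63→Route 3 (149 km) — total 129+155+136+149 = 569 km.
Next-best assignment: Car 85→Route 4, Car 70→Route 2, Car 44→Route 1, Car 63→Route 3 = 628 km.
Swapping Car 63↔Car 70 (Car 63→Route 2 283 km, Car 70→Route 3 302 km) adds 281.
No other one-to-one assignment undercuts 569 km.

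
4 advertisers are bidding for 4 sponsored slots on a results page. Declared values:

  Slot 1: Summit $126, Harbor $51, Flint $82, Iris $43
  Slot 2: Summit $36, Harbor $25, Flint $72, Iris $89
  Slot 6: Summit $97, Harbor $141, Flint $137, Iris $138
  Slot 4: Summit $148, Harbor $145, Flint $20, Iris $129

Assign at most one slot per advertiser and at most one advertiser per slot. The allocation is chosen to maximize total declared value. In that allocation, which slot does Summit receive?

Summit receives Slot 1.

Optimal: Summit→Slot 1 ($126), Harbor→Slot 4 ($145), Flint→Slot 6 ($137), Iris→Slot 2 ($89) — total 126+145+137+89 = $497.
Column-greedy (each slot in turn goes to its best remaining advertiser) gives $376, worse by 121.
Swapping Flint↔Iris (Flint→Slot 2 $72, Iris→Slot 6 $138) loses 16.
Every other assignment is strictly worse.
Summit's own top slot is Slot 4 ($148), but forcing Summit→Slot 4 and reassigning the rest optimally gives only $460 — worse by 37.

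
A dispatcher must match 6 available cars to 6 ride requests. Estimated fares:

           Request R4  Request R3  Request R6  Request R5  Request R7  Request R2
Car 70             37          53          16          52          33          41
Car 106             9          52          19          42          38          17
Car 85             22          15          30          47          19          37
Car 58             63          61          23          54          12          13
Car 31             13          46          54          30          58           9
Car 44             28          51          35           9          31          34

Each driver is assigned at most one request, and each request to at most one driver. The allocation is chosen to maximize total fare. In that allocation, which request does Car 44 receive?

Car 44 receives Request R6.

Treat this as an assignment problem: match each driver to one request.
Optimal: Car 70→Request R5 ($52), Car 106→Request R3 ($52), Car 85→Request R2 ($37), Car 58→Request R4 ($63), Car 31→Request R7 ($58), Car 44→Request R6 ($35) — total 52+52+37+63+58+35 = $297.
Max-entry greedy (repeatedly take the single best remaining cell) gives $273, worse by 24.
Car 44's own top request is Request R3 ($51), but forcing Car 44→Request R3 and reassigning the rest optimally gives only $295 — worse by 2.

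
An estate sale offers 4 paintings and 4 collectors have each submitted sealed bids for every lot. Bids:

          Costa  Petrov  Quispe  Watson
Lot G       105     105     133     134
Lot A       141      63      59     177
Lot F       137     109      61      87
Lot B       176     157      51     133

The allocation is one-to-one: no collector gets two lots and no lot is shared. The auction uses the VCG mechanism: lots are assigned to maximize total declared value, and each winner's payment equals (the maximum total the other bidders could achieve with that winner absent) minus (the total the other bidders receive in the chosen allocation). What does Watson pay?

Efficient allocation: Costa→Lot F ($137), Petrov→Lot B ($157), Quispe→Lot G ($133), Watson→Lot A ($177); total welfare W = $604.
Watson receives Lot A at value $177, so the others get W − 177 = $427.
Without Watson: best allocation of the remaining 3 bidders over all 4 lots is Costa→Lot A ($141), Petrov→Lot B ($157), Quispe→Lot G ($133), total $431.
VCG payment = (others' best without Watson) − (others' welfare with Watson) = 431 − 427 = $4.

Watson pays $4.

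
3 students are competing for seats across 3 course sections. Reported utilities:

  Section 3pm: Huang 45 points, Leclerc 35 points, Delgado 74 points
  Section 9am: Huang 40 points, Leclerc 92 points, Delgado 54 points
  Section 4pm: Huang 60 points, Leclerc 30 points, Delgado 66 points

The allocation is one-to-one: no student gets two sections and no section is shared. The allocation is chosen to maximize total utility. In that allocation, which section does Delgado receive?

This is the linear assignment problem.
Optimal: Huang→Section 4pm (60 points), Leclerc→Section 9am (92 points), Delgado→Section 3pm (74 points) — total 60+92+74 = 226 points.
Next-best assignment: Huang→Section 3pm, Leclerc→Section 9am, Delgado→Section 4pm = 203 points.
Every other assignment is strictly worse.

Delgado receives Section 3pm.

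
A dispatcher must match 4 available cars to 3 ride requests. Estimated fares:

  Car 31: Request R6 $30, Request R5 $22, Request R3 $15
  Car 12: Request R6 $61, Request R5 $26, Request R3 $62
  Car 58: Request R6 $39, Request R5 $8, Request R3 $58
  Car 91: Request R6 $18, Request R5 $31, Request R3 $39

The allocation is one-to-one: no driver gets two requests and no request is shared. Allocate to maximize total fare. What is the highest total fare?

Maximum total: $150

Optimal: Car 12→Request R6 ($61), Car 91→Request R5 ($31), Car 58→Request R3 ($58) — total 61+31+58 = $150.
Row-greedy (each driver in turn takes its best remaining request) gives $100, worse by 50.
Swapping Car 91↔Car 12 (Car 91→Request R6 $18, Car 12→Request R5 $26) loses 48.
Checked against all permutations: $150 is optimal.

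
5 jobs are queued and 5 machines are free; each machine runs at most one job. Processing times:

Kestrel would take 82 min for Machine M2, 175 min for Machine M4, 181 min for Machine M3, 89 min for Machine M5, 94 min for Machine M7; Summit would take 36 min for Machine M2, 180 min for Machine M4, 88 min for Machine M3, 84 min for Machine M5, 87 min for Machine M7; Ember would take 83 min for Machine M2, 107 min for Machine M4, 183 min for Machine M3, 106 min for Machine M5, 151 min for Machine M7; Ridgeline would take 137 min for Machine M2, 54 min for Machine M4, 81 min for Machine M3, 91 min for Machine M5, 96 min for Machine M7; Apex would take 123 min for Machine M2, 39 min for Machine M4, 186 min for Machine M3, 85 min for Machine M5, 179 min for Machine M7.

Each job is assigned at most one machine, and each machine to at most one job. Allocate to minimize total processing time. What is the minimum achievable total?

Min total: 356 min

Optimal: Kestrel→Machine M7 (94 min), Summit→Machine M2 (36 min), Ember→Machine M5 (106 min), Ridgeline→Machine M3 (81 min), Apex→Machine M4 (39 min) — total 94+36+106+81+39 = 356 min.
Min-entry greedy (repeatedly take the single cheapest remaining cell) gives 396 min, worse by 40.
Next-best assignment: Kestrel→Machine M5, Summit→Machine M7, Ember→Machine M2, Ridgeline→Machine M3, Apex→Machine M4 = 379 min.
Checked against all permutations: 356 min is optimal.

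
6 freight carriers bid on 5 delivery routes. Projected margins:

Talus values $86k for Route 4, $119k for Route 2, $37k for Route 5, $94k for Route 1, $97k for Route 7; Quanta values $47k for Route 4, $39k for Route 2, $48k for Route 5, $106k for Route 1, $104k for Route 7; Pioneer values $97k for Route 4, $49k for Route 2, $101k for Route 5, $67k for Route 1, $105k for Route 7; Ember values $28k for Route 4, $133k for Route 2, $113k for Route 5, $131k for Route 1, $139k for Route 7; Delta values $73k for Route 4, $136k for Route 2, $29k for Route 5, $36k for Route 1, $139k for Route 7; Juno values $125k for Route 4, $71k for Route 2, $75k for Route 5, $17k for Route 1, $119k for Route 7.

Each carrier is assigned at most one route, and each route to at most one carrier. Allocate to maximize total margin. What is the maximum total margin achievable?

Maximum total: $615k

Optimal: Juno→Route 4 ($125k), Talus→Route 2 ($119k), Pioneer→Route 5 ($101k), Ember→Route 1 ($131k), Delta→Route 7 ($139k) — total 125+119+101+131+139 = $615k.
Row-greedy (each carrier in turn takes its best remaining route) gives $516k, worse by 99.
Next-best assignment: Juno→Route 4, Delta→Route 2, Pioneer→Route 5, Quanta→Route 1, Ember→Route 7 = $607k.
Swapping Delta↔Ember (Delta→Route 1 $36k, Ember→Route 7 $139k) loses 95.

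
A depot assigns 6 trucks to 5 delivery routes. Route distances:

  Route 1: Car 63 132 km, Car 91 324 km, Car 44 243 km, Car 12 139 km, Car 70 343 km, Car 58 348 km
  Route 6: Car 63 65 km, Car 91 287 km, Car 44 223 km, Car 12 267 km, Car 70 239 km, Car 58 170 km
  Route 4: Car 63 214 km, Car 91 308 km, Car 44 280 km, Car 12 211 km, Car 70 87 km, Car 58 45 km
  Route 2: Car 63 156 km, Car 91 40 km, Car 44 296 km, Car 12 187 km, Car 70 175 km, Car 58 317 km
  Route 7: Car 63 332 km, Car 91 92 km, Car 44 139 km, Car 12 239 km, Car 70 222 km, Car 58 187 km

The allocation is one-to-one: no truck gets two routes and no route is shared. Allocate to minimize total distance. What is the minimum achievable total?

This is a one-to-one assignment (minimum-cost bipartite matching).
Optimal: Car 12→Route 1 (139 km), Car 63→Route 6 (65 km), Car 58→Route 4 (45 km), Car 91→Route 2 (40 km), Car 44→Route 7 (139 km) — total 139+65+45+40+139 = 428 km.
Row-greedy (each truck in turn takes its cheapest remaining route) gives 470 km, worse by 42.
Next-best assignment: Car 12→Route 1, Car 63→Route 6, Car 70→Route 4, Car 91→Route 2, Car 44→Route 7 = 470 km.
Swapping Car 63↔Car 58 (Car 63→Route 4 214 km, Car 58→Route 6 170 km) adds 274.

Min total: 428 km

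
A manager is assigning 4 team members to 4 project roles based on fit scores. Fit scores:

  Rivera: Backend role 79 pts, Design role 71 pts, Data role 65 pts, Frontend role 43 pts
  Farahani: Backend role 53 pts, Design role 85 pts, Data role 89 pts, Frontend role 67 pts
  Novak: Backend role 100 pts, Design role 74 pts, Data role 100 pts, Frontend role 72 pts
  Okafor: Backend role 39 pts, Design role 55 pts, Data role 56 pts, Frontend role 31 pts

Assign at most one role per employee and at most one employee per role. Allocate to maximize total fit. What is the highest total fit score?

Optimal: Rivera→Backend role (79 pts), Farahani→Frontend role (67 pts), Novak→Data role (100 pts), Okafor→Design role (55 pts) — total 79+67+100+55 = 301 pts.
Max-entry greedy (repeatedly take the single best remaining cell) gives 291 pts, worse by 10.

Maximum total: 301 pts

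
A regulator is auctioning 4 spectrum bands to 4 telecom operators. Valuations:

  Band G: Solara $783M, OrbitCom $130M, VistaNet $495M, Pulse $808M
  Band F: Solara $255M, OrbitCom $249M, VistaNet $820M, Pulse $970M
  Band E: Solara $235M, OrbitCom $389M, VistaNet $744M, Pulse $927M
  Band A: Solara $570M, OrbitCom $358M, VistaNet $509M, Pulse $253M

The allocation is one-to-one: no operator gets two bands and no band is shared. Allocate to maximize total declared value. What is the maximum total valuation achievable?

Maximum total: $2888M

Treat this as an assignment problem: match each operator to one band.
Optimal: Solara→Band G ($783M), OrbitCom→Band A ($358M), VistaNet→Band F ($820M), Pulse→Band E ($927M) — total 783+358+820+927 = $2888M.
Row-greedy (each operator in turn takes its best remaining band) gives $2245M, worse by 643.
Next-best assignment: Solara→Band G, OrbitCom→Band A, VistaNet→Band E, Pulse→Band F = $2855M.
Swapping Solara↔VistaNet (Solara→Band F $255M, VistaNet→Band G $495M) loses 853.
Every other assignment is strictly worse.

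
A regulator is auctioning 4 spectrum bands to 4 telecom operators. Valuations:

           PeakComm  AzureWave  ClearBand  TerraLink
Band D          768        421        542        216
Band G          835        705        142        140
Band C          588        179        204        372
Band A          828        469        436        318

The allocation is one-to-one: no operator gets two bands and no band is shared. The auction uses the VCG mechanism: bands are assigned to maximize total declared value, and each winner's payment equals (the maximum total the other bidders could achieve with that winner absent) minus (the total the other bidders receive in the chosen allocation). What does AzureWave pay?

Efficient allocation: PeakComm→Band A ($828M), AzureWave→Band G ($705M), ClearBand→Band D ($542M), TerraLink→Band C ($372M); total welfare W = $2447M.
AzureWave receives Band G at value $705M, so the others get W − 705 = $1742M.
Without AzureWave: best allocation of the remaining 3 bidders over all 4 bands is PeakComm→Band G ($835M), ClearBand→Band D ($542M), TerraLink→Band C ($372M), total $1749M.
VCG payment = (others' best without AzureWave) − (others' welfare with AzureWave) = 1749 − 1742 = $7M.

AzureWave pays $7M.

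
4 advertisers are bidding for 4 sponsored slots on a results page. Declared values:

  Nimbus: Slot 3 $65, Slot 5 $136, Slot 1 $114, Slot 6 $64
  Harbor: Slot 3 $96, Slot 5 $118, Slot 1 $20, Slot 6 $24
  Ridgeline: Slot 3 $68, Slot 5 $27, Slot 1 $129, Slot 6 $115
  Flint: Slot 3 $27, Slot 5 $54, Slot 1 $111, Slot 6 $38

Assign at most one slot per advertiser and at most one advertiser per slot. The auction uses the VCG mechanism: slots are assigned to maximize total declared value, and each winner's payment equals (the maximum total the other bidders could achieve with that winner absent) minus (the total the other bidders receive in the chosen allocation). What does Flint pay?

Efficient allocation: Nimbus→Slot 5 ($136), Harbor→Slot 3 ($96), Ridgeline→Slot 6 ($115), Flint→Slot 1 ($111); total welfare W = $458.
Flint receives Slot 1 at value $111, so the others get W − 111 = $347.
Without Flint: best allocation of the remaining 3 bidders over all 4 slots is Nimbus→Slot 5 ($136), Harbor→Slot 3 ($96), Ridgeline→Slot 1 ($129), total $361.
VCG payment = (others' best without Flint) − (others' welfare with Flint) = 361 − 347 = $14.

Flint pays $14.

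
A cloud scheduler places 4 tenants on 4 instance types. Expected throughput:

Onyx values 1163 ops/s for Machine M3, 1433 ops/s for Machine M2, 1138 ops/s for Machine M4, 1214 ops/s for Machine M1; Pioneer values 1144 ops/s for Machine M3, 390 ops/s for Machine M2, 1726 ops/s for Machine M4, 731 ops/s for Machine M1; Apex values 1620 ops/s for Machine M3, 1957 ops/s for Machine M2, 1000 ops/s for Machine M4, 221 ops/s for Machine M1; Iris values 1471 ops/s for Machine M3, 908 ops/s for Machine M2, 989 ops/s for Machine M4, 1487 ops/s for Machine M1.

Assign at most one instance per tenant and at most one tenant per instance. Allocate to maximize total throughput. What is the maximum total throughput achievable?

This is a one-to-one assignment (maximum-weight bipartite matching).
Optimal: Onyx→Machine M1 (1214 ops/s), Pioneer→Machine M4 (1726 ops/s), Apex→Machine M2 (1957 ops/s), Iris→Machine M3 (1471 ops/s) — total 1214+1726+1957+1471 = 6368 ops/s.
Row-greedy (each tenant in turn takes its best remaining instance) gives 6266 ops/s, worse by 102.
No other one-to-one assignment exceeds 6368 ops/s.

Maximum total: 6368 ops/s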